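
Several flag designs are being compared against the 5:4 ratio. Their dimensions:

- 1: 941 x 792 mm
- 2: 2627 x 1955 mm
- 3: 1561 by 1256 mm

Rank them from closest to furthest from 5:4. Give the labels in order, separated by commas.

1: 941/792 ≈ 1.188 → |1.188 − 1.250| = 0.062
2: 2627/1955 ≈ 1.344 → |1.344 − 1.250| = 0.094
3: 1561/1256 ≈ 1.243 → |1.243 − 1.250| = 0.007

3, 1, 2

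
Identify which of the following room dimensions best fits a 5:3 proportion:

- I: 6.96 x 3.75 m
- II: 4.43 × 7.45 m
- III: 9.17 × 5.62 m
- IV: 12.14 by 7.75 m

II

Ratios (long/short): I ≈ 1.856; II ≈ 1.682; III ≈ 1.632; IV ≈ 1.566.
5:3 ≈ 1.667; option II is nearest (Δ 0.015).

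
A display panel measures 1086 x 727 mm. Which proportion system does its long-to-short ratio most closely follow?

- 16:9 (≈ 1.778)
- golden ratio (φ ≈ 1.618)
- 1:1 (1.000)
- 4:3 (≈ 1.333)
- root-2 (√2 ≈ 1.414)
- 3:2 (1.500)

3:2

Ratio = 1086 / 727 ≈ 1.494.
Distances: 16:9 1.778 (Δ 0.284); golden ratio 1.618 (Δ 0.124); 1:1 1.000 (Δ 0.494); 4:3 1.333 (Δ 0.161); root-2 1.414 (Δ 0.080); 3:2 1.500 (Δ 0.006).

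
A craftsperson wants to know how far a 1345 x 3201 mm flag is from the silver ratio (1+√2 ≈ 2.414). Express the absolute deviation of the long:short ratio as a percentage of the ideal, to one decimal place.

1.4%

Ratio = 3201 / 1345 ≈ 2.3799.
Ideal silver ratio ≈ 2.4142. |2.3799 − 2.4142| / 2.4142 ≈ 1.42% → 1.4%.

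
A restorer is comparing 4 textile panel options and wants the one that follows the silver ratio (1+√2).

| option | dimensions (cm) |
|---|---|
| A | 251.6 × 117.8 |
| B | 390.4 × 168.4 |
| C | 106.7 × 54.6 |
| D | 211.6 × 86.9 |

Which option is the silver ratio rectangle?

Ratios (long/short): A ≈ 2.136; B ≈ 2.318; C ≈ 1.954; D ≈ 2.435.
silver ratio ≈ 2.414; option D is nearest (Δ 0.021).

D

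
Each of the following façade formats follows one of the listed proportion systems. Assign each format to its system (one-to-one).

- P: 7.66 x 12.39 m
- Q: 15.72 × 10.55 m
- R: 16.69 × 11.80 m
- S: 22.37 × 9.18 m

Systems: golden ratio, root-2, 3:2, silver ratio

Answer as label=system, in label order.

P=golden ratio, Q=3:2, R=root-2, S=silver ratio

P = 12.39/7.66 ≈ 1.617 → golden ratio (1.618)
Q = 15.72/10.55 ≈ 1.490 → 3:2 (1.500)
R = 16.69/11.80 ≈ 1.414 → root-2 (1.414)
S = 22.37/9.18 ≈ 2.437 → silver ratio (2.414)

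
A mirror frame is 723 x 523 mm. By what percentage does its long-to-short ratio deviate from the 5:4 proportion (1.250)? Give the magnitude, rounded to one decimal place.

Ratio = 723 / 523 ≈ 1.3824.
Ideal 5:4 = 1.2500. |1.3824 − 1.2500| / 1.2500 ≈ 10.59% → 10.6%.

10.6%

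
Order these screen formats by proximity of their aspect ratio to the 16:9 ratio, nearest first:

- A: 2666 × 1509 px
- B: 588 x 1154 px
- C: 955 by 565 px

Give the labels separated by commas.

A, C, B

Ratios: A = 2666 / 1509 ≈ 1.767; B = 1154 / 588 ≈ 1.963; C = 955 / 565 ≈ 1.690.
|Δ from 1.778|: A 0.011; B 0.185; C 0.088.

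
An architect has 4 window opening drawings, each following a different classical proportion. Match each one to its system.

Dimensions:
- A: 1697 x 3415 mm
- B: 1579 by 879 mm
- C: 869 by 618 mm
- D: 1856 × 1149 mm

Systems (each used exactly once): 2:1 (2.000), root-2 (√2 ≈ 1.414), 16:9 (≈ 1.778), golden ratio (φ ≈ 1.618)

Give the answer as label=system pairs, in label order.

A=2:1, B=16:9, C=root-2, D=golden ratio

A = 3415/1697 ≈ 2.012 → 2:1 (2.000)
B = 1579/879 ≈ 1.796 → 16:9 (1.778)
C = 869/618 ≈ 1.406 → root-2 (1.414)
D = 1856/1149 ≈ 1.615 → golden ratio (1.618)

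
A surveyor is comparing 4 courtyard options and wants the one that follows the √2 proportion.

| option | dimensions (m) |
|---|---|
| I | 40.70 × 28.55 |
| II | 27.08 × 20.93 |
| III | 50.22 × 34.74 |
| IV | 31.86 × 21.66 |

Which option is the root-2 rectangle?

Target root-2 ≈ 1.414.
I: 1.426 (Δ0.012)  II: 1.294 (Δ0.120)  III: 1.446 (Δ0.032)  IV: 1.471 (Δ0.057)

I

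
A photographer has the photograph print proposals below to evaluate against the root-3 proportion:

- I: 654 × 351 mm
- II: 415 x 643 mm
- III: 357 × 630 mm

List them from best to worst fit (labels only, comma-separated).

Ratios: I = 654 / 351 ≈ 1.863; II = 643 / 415 ≈ 1.549; III = 630 / 357 ≈ 1.765.
|Δ from 1.732|: I 0.131; II 0.183; III 0.033.

III, I, II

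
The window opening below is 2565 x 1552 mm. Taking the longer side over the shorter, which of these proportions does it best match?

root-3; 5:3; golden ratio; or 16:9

5:3

Ratio = 2565 / 1552 ≈ 1.653.
Distances: root-3 1.732 (Δ 0.079); 5:3 1.667 (Δ 0.014); golden ratio 1.618 (Δ 0.035); 16:9 1.778 (Δ 0.125).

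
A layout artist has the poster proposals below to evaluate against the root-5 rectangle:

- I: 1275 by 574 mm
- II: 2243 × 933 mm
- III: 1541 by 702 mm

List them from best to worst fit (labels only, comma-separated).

I, III, II

Ratios: I = 1275 / 574 ≈ 2.221; II = 2243 / 933 ≈ 2.404; III = 1541 / 702 ≈ 2.195.
|Δ from 2.236|: I 0.015; II 0.168; III 0.041.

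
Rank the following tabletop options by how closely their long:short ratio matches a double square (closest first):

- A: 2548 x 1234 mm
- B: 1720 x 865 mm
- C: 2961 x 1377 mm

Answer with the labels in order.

B, A, C

Ratios: A = 2548 / 1234 ≈ 2.065; B = 1720 / 865 ≈ 1.988; C = 2961 / 1377 ≈ 2.150.
|Δ from 2.000|: A 0.065; B 0.012; C 0.150.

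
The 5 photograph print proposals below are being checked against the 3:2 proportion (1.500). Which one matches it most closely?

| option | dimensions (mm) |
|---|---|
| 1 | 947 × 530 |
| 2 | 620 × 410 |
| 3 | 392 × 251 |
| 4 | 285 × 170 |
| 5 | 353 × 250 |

Target 3:2 ≈ 1.500.
1: 1.787 (Δ0.287)  2: 1.512 (Δ0.012)  3: 1.562 (Δ0.062)  4: 1.676 (Δ0.176)  5: 1.412 (Δ0.088)

2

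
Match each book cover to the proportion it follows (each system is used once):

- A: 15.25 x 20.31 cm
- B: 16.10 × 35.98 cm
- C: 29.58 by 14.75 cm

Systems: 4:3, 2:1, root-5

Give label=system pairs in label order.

Ratios: A ≈ 1.332; B ≈ 2.235; C ≈ 2.005.
Targets: 4:3 ≈ 1.333; 2:1 ≈ 2.000; root-5 ≈ 2.236.

A=4:3, B=root-5, C=2:1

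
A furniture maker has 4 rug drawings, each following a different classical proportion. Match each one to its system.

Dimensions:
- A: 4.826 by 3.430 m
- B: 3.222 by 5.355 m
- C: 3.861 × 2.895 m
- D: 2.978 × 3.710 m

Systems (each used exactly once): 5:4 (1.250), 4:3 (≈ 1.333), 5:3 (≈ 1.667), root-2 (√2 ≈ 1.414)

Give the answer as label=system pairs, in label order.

Ratios: A ≈ 1.407; B ≈ 1.662; C ≈ 1.334; D ≈ 1.246.
Targets: 5:4 ≈ 1.250; 4:3 ≈ 1.333; 5:3 ≈ 1.667; root-2 ≈ 1.414.

A=root-2, B=5:3, C=4:3, D=5:4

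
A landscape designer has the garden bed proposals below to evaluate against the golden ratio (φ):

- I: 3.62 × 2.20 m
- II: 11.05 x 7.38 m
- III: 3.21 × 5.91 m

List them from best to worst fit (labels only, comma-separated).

I, II, III

I: 3.62/2.20 ≈ 1.645 → |1.645 − 1.618| = 0.027
II: 11.05/7.38 ≈ 1.497 → |1.497 − 1.618| = 0.121
III: 5.91/3.21 ≈ 1.841 → |1.841 − 1.618| = 0.223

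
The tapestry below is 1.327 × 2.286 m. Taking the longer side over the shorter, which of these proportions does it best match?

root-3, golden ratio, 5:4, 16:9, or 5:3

root-3

2.286/1.327 ≈ 1.723. Nearest candidates are root-3 (1.732, off by 0.009) and 16:9 (1.778, off by 0.055).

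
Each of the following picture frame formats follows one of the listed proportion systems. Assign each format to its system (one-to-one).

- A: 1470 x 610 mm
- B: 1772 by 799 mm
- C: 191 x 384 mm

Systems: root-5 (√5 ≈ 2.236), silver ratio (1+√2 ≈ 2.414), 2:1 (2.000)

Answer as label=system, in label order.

A=silver ratio, B=root-5, C=2:1

Ratios: A ≈ 2.410; B ≈ 2.218; C ≈ 2.010.
Targets: root-5 ≈ 2.236; silver ratio ≈ 2.414; 2:1 ≈ 2.000.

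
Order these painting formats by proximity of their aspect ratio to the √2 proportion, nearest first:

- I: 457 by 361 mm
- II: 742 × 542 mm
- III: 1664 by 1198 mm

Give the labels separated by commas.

I: 457/361 ≈ 1.266 → |1.266 − 1.414| = 0.148
II: 742/542 ≈ 1.369 → |1.369 − 1.414| = 0.045
III: 1664/1198 ≈ 1.389 → |1.389 − 1.414| = 0.025

III, II, I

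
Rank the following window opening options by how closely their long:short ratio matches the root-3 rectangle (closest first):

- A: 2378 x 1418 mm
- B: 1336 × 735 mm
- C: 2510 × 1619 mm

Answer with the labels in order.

A, B, C

A: 2378/1418 ≈ 1.677 → |1.677 − 1.732| = 0.055
B: 1336/735 ≈ 1.818 → |1.818 − 1.732| = 0.086
C: 2510/1619 ≈ 1.550 → |1.550 − 1.732| = 0.182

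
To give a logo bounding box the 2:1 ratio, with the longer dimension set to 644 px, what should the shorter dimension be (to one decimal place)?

322.0 px

2:1 = 2.00000.
Shorter side = 644 ÷ 2.00000 ≈ 322.000 → 322.0 px.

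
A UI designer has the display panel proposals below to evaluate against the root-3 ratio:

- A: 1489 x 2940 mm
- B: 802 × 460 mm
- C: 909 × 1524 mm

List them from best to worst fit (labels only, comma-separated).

Ratios: A = 2940 / 1489 ≈ 1.974; B = 802 / 460 ≈ 1.743; C = 1524 / 909 ≈ 1.677.
|Δ from 1.732|: A 0.242; B 0.011; C 0.055.

B, C, A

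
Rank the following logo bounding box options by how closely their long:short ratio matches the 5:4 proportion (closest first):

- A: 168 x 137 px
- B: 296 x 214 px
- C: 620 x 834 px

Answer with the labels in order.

A, C, B

Ratios: A = 168 / 137 ≈ 1.226; B = 296 / 214 ≈ 1.383; C = 834 / 620 ≈ 1.345.
|Δ from 1.250|: A 0.024; B 0.133; C 0.095.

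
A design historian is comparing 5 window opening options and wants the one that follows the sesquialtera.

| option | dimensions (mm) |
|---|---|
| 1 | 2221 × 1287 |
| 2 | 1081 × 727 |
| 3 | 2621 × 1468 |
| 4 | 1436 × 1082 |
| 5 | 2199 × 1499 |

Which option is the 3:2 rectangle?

2

Target 3:2 ≈ 1.500.
1: 1.726 (Δ0.226)  2: 1.487 (Δ0.013)  3: 1.785 (Δ0.285)  4: 1.327 (Δ0.173)  5: 1.467 (Δ0.033)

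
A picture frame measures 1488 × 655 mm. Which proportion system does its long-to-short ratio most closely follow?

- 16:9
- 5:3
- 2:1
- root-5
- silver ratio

root-5

1488/655 ≈ 2.272. Nearest candidates are root-5 (2.236, off by 0.036) and silver ratio (2.414, off by 0.142).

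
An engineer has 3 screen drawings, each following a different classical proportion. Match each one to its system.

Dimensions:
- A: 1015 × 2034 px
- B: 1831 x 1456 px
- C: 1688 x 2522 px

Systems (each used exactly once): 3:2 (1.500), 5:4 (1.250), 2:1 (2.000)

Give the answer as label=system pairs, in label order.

A=2:1, B=5:4, C=3:2

Ratios: A ≈ 2.004; B ≈ 1.258; C ≈ 1.494.
Targets: 3:2 ≈ 1.500; 5:4 ≈ 1.250; 2:1 ≈ 2.000.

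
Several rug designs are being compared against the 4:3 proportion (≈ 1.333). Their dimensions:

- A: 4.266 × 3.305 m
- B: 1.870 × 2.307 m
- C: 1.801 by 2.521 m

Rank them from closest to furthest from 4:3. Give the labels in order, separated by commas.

A, C, B

A: 4.266/3.305 ≈ 1.291 → |1.291 − 1.333| = 0.042
B: 2.307/1.870 ≈ 1.234 → |1.234 − 1.333| = 0.099
C: 2.521/1.801 ≈ 1.400 → |1.400 − 1.333| = 0.067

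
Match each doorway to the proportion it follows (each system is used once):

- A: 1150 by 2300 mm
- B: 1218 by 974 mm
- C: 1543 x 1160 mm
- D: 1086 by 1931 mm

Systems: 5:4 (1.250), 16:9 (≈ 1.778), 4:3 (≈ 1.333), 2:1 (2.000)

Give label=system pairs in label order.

A = 2300/1150 ≈ 2.000 → 2:1 (2.000)
B = 1218/974 ≈ 1.251 → 5:4 (1.250)
C = 1543/1160 ≈ 1.330 → 4:3 (1.333)
D = 1931/1086 ≈ 1.778 → 16:9 (1.778)

A=2:1, B=5:4, C=4:3, D=16:9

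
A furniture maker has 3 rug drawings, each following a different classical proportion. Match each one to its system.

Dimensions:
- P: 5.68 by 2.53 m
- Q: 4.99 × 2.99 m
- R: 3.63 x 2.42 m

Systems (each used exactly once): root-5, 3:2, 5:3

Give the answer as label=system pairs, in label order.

P=root-5, Q=5:3, R=3:2

P = 5.68/2.53 ≈ 2.245 → root-5 (2.236)
Q = 4.99/2.99 ≈ 1.669 → 5:3 (1.667)
R = 3.63/2.42 ≈ 1.500 → 3:2 (1.500)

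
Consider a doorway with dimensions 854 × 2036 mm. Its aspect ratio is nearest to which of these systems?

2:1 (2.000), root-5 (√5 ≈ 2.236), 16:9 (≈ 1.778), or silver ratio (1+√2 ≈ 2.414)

silver ratio

2036/854 ≈ 2.384. Nearest candidates are silver ratio (2.414, off by 0.030) and root-5 (2.236, off by 0.148).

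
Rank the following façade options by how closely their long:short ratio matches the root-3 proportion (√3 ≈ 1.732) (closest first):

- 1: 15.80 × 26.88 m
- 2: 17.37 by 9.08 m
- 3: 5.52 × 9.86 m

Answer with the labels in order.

1: 26.88/15.80 ≈ 1.701 → |1.701 − 1.732| = 0.031
2: 17.37/9.08 ≈ 1.913 → |1.913 − 1.732| = 0.181
3: 9.86/5.52 ≈ 1.786 → |1.786 − 1.732| = 0.054

1, 3, 2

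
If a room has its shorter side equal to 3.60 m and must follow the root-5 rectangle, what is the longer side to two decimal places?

root-5 ≈ 2.23607.
Longer side = 3.60 × 2.23607 ≈ 8.0499 → 8.05 m.

8.05 m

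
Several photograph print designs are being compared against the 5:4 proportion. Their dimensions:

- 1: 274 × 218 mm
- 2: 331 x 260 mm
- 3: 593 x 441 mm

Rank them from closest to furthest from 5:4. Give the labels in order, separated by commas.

1: 274/218 ≈ 1.257 → |1.257 − 1.250| = 0.007
2: 331/260 ≈ 1.273 → |1.273 − 1.250| = 0.023
3: 593/441 ≈ 1.345 → |1.345 − 1.250| = 0.095

1, 2, 3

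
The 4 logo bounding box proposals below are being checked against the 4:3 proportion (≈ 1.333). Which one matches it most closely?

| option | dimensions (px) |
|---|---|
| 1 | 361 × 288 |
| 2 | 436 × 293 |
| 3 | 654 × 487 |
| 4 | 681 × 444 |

Ratios (long/short): 1 ≈ 1.253; 2 ≈ 1.488; 3 ≈ 1.343; 4 ≈ 1.534.
4:3 ≈ 1.333; option 3 is nearest (Δ 0.010).

3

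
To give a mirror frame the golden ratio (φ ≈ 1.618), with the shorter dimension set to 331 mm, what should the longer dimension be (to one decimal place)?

535.6 mm

golden ratio ≈ 1.61803.
Longer side = 331 × 1.61803 ≈ 535.568 → 535.6 mm.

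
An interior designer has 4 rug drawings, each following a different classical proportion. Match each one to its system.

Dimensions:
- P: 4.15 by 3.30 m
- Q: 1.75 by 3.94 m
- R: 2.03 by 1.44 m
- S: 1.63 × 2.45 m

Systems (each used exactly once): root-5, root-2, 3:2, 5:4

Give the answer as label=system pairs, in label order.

P=5:4, Q=root-5, R=root-2, S=3:2

Ratios: P ≈ 1.258; Q ≈ 2.251; R ≈ 1.410; S ≈ 1.503.
Targets: root-5 ≈ 2.236; root-2 ≈ 1.414; 3:2 ≈ 1.500; 5:4 ≈ 1.250.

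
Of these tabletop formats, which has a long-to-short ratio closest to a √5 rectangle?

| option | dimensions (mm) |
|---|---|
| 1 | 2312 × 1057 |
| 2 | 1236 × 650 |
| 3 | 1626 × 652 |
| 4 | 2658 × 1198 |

4

Ratios (long/short): 1 ≈ 2.187; 2 ≈ 1.902; 3 ≈ 2.494; 4 ≈ 2.219.
root-5 ≈ 2.236; option 4 is nearest (Δ 0.017).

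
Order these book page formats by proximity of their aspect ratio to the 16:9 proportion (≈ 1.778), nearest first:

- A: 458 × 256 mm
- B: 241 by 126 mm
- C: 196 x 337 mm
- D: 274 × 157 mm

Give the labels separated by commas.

Ratios: A = 458 / 256 ≈ 1.789; B = 241 / 126 ≈ 1.913; C = 337 / 196 ≈ 1.719; D = 274 / 157 ≈ 1.745.
|Δ from 1.778|: A 0.011; B 0.135; C 0.059; D 0.033.

A, D, C, B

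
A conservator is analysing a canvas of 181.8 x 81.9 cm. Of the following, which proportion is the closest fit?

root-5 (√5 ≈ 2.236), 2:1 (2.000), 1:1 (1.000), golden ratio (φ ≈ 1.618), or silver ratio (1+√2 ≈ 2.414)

Ratio = 181.8 / 81.9 ≈ 2.220.
Distances: root-5 2.236 (Δ 0.016); 2:1 2.000 (Δ 0.220); 1:1 1.000 (Δ 1.220); golden ratio 1.618 (Δ 0.602); silver ratio 2.414 (Δ 0.194).

root-5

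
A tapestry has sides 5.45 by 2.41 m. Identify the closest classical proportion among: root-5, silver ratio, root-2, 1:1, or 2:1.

root-5

5.45/2.41 ≈ 2.261. Nearest candidates are root-5 (2.236, off by 0.025) and silver ratio (2.414, off by 0.153).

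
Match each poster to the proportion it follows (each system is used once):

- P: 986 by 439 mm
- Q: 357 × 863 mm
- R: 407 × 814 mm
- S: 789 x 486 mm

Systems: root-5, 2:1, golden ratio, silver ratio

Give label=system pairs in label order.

Ratios: P ≈ 2.246; Q ≈ 2.417; R ≈ 2.000; S ≈ 1.623.
Targets: root-5 ≈ 2.236; 2:1 ≈ 2.000; golden ratio ≈ 1.618; silver ratio ≈ 2.414.

P=root-5, Q=silver ratio, R=2:1, S=golden ratio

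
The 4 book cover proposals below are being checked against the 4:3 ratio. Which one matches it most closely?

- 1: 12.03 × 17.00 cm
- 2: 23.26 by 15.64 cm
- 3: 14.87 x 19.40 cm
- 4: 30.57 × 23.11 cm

4

Target 4:3 ≈ 1.333.
1: 1.413 (Δ0.080)  2: 1.487 (Δ0.154)  3: 1.305 (Δ0.028)  4: 1.323 (Δ0.010)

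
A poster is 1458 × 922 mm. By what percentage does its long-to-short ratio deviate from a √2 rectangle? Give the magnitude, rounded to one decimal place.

11.8%

Ratio = 1458 / 922 ≈ 1.5813.
Ideal root-2 ≈ 1.4142. |1.5813 − 1.4142| / 1.4142 ≈ 11.82% → 11.8%.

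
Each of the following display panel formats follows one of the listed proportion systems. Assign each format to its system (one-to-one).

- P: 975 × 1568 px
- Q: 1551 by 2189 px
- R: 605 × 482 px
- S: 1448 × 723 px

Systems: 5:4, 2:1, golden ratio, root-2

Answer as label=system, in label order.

P = 1568/975 ≈ 1.608 → golden ratio (1.618)
Q = 2189/1551 ≈ 1.411 → root-2 (1.414)
R = 605/482 ≈ 1.255 → 5:4 (1.250)
S = 1448/723 ≈ 2.003 → 2:1 (2.000)

P=golden ratio, Q=root-2, R=5:4, S=2:1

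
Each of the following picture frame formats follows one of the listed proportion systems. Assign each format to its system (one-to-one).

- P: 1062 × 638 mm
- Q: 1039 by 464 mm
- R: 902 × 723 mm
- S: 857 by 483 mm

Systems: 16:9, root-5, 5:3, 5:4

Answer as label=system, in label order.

P=5:3, Q=root-5, R=5:4, S=16:9

P = 1062/638 ≈ 1.665 → 5:3 (1.667)
Q = 1039/464 ≈ 2.239 → root-5 (2.236)
R = 902/723 ≈ 1.248 → 5:4 (1.250)
S = 857/483 ≈ 1.774 → 16:9 (1.778)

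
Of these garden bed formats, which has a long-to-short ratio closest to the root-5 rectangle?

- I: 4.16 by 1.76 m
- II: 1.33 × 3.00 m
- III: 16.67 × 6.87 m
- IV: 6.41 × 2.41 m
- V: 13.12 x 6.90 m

Ratios (long/short): I ≈ 2.364; II ≈ 2.256; III ≈ 2.426; IV ≈ 2.660; V ≈ 1.901.
root-5 ≈ 2.236; option II is nearest (Δ 0.020).

II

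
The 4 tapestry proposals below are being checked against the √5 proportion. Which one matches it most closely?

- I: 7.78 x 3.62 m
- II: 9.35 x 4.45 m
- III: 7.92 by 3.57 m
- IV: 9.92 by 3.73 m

III

Ratios (long/short): I ≈ 2.149; II ≈ 2.101; III ≈ 2.218; IV ≈ 2.660.
root-5 ≈ 2.236; option III is nearest (Δ 0.018).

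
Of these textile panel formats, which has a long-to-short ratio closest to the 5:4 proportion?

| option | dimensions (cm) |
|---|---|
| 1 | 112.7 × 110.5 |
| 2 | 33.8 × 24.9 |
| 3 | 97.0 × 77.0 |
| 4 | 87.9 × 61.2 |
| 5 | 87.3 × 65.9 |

3

Target 5:4 ≈ 1.250.
1: 1.020 (Δ0.230)  2: 1.357 (Δ0.107)  3: 1.260 (Δ0.010)  4: 1.436 (Δ0.186)  5: 1.325 (Δ0.075)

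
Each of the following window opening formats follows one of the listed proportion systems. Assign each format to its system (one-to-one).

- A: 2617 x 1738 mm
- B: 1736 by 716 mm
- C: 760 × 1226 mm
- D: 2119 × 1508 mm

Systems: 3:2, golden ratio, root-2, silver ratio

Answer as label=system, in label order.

Ratios: A ≈ 1.506; B ≈ 2.425; C ≈ 1.613; D ≈ 1.405.
Targets: 3:2 ≈ 1.500; golden ratio ≈ 1.618; root-2 ≈ 1.414; silver ratio ≈ 2.414.

A=3:2, B=silver ratio, C=golden ratio, D=root-2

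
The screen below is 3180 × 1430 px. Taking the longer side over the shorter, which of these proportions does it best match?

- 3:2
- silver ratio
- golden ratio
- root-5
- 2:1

root-5

3180/1430 ≈ 2.224. Nearest candidates are root-5 (2.236, off by 0.012) and silver ratio (2.414, off by 0.190).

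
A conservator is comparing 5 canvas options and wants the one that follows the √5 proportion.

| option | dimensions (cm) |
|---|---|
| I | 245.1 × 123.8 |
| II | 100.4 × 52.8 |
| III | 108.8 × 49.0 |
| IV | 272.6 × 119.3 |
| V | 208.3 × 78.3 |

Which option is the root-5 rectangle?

Target root-5 ≈ 2.236.
I: 1.980 (Δ0.256)  II: 1.902 (Δ0.334)  III: 2.220 (Δ0.016)  IV: 2.285 (Δ0.049)  V: 2.660 (Δ0.424)

III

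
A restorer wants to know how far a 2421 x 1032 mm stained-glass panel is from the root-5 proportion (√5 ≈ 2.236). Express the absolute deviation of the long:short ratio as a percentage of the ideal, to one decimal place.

4.9%

Ratio = 2421 / 1032 ≈ 2.3459.
Ideal root-5 ≈ 2.2361. |2.3459 − 2.2361| / 2.2361 ≈ 4.91% → 4.9%.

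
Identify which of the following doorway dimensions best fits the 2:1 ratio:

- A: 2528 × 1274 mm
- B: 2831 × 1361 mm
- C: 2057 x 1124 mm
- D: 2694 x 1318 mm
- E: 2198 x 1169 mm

Target 2:1 ≈ 2.000.
A: 1.984 (Δ0.016)  B: 2.080 (Δ0.080)  C: 1.830 (Δ0.170)  D: 2.044 (Δ0.044)  E: 1.880 (Δ0.120)

A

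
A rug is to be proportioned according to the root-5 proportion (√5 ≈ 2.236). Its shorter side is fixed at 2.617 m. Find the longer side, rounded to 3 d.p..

root-5 ≈ 2.23607.
Longer side = 2.617 × 2.23607 ≈ 5.85180 → 5.852 m.

5.852 m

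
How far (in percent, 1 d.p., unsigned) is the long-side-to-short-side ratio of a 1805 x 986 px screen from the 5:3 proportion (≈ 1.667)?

9.8%

Ratio = 1805 / 986 ≈ 1.8306.
Ideal 5:3 ≈ 1.6667. |1.8306 − 1.6667| / 1.6667 ≈ 9.83% → 9.8%.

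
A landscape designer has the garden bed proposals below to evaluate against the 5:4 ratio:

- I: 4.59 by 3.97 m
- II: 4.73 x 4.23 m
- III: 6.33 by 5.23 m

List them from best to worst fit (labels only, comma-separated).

III, I, II

I: 4.59/3.97 ≈ 1.156 → |1.156 − 1.250| = 0.094
II: 4.73/4.23 ≈ 1.118 → |1.118 − 1.250| = 0.132
III: 6.33/5.23 ≈ 1.210 → |1.210 − 1.250| = 0.040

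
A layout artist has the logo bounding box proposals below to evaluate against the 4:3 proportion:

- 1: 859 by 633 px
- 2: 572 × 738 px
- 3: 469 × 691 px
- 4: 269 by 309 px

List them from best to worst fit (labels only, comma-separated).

Ratios: 1 = 859 / 633 ≈ 1.357; 2 = 738 / 572 ≈ 1.290; 3 = 691 / 469 ≈ 1.473; 4 = 309 / 269 ≈ 1.149.
|Δ from 1.333|: 1 0.024; 2 0.043; 3 0.140; 4 0.184.

1, 2, 3, 4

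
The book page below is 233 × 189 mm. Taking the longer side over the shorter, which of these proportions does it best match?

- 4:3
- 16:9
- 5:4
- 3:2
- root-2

233/189 ≈ 1.233. Nearest candidates are 5:4 (1.250, off by 0.017) and 4:3 (1.333, off by 0.100).

5:4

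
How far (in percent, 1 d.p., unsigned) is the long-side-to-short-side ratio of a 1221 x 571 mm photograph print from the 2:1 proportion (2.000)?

6.9%

Ratio = 1221 / 571 ≈ 2.1384.
Ideal 2:1 = 2.0000. |2.1384 − 2.0000| / 2.0000 ≈ 6.92% → 6.9%.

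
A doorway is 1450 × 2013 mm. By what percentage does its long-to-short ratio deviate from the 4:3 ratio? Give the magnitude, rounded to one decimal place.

Ratio = 2013 / 1450 ≈ 1.3883.
Ideal 4:3 ≈ 1.3333. |1.3883 − 1.3333| / 1.3333 ≈ 4.13% → 4.1%.

4.1%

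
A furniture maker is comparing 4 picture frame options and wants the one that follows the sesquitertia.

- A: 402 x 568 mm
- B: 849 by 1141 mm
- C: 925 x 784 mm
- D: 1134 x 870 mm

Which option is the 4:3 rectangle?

B

Ratios (long/short): A ≈ 1.413; B ≈ 1.344; C ≈ 1.180; D ≈ 1.303.
4:3 ≈ 1.333; option B is nearest (Δ 0.011).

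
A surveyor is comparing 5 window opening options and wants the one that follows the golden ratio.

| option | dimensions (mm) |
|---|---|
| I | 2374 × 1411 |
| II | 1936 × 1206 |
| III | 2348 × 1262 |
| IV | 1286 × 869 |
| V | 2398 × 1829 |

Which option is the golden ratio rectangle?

Target golden ratio ≈ 1.618.
I: 1.682 (Δ0.064)  II: 1.605 (Δ0.013)  III: 1.861 (Δ0.243)  IV: 1.480 (Δ0.138)  V: 1.311 (Δ0.307)

II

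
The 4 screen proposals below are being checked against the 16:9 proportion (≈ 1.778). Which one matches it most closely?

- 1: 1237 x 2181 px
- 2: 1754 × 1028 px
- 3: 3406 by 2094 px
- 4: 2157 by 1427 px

1

Target 16:9 ≈ 1.778.
1: 1.763 (Δ0.015)  2: 1.706 (Δ0.072)  3: 1.627 (Δ0.151)  4: 1.512 (Δ0.266)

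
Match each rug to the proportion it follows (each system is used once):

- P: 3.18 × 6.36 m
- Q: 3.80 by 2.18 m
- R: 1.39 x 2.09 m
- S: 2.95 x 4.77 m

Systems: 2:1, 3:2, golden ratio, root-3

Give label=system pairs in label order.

P=2:1, Q=root-3, R=3:2, S=golden ratio

P = 6.36/3.18 ≈ 2.000 → 2:1 (2.000)
Q = 3.80/2.18 ≈ 1.743 → root-3 (1.732)
R = 2.09/1.39 ≈ 1.504 → 3:2 (1.500)
S = 4.77/2.95 ≈ 1.617 → golden ratio (1.618)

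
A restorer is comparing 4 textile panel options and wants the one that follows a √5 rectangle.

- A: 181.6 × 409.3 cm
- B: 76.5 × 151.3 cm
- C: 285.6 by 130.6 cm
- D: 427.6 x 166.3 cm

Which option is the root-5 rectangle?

Ratios (long/short): A ≈ 2.254; B ≈ 1.978; C ≈ 2.187; D ≈ 2.571.
root-5 ≈ 2.236; option A is nearest (Δ 0.018).

A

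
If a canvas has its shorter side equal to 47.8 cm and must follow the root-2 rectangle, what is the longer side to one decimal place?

67.6 cm

root-2 ≈ 1.41421.
Longer side = 47.8 × 1.41421 ≈ 67.599 → 67.6 cm.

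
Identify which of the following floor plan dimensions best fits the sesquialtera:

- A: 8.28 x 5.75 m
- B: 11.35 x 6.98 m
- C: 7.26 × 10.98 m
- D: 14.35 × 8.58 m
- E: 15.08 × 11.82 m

Ratios (long/short): A ≈ 1.440; B ≈ 1.626; C ≈ 1.512; D ≈ 1.672; E ≈ 1.276.
3:2 ≈ 1.500; option C is nearest (Δ 0.012).

C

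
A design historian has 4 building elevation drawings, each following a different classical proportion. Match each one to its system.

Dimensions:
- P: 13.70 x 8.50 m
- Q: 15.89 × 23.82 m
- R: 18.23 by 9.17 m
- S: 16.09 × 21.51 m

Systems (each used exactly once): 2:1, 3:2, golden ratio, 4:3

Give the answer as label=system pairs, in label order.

Ratios: P ≈ 1.612; Q ≈ 1.499; R ≈ 1.988; S ≈ 1.337.
Targets: 2:1 ≈ 2.000; 3:2 ≈ 1.500; golden ratio ≈ 1.618; 4:3 ≈ 1.333.

P=golden ratio, Q=3:2, R=2:1, S=4:3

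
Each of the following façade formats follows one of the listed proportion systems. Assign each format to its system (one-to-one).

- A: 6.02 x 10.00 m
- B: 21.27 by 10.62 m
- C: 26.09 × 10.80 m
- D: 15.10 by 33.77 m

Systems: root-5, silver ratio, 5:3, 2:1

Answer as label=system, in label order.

Ratios: A ≈ 1.661; B ≈ 2.003; C ≈ 2.416; D ≈ 2.236.
Targets: root-5 ≈ 2.236; silver ratio ≈ 2.414; 5:3 ≈ 1.667; 2:1 ≈ 2.000.

A=5:3, B=2:1, C=silver ratio, D=root-5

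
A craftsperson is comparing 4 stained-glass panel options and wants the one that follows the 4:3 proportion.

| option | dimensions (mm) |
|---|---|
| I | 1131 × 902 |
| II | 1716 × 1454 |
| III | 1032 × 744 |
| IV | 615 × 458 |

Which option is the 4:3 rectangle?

IV

Target 4:3 ≈ 1.333.
I: 1.254 (Δ0.079)  II: 1.180 (Δ0.153)  III: 1.387 (Δ0.054)  IV: 1.343 (Δ0.010)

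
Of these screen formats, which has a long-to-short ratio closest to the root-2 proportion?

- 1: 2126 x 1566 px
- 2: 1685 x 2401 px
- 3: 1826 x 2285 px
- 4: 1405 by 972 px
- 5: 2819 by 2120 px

2

Target root-2 ≈ 1.414.
1: 1.358 (Δ0.056)  2: 1.425 (Δ0.011)  3: 1.251 (Δ0.163)  4: 1.445 (Δ0.031)  5: 1.330 (Δ0.084)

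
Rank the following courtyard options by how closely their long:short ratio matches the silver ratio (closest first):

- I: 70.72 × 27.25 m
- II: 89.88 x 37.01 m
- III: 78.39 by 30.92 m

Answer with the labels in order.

I: 70.72/27.25 ≈ 2.595 → |2.595 − 2.414| = 0.181
II: 89.88/37.01 ≈ 2.429 → |2.429 − 2.414| = 0.015
III: 78.39/30.92 ≈ 2.535 → |2.535 − 2.414| = 0.121

II, III, I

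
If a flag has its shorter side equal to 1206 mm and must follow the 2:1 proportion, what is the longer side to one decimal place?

2412.0 mm

2:1 = 2.00000.
Longer side = 1206 × 2.00000 ≈ 2412.000 → 2412.0 mm.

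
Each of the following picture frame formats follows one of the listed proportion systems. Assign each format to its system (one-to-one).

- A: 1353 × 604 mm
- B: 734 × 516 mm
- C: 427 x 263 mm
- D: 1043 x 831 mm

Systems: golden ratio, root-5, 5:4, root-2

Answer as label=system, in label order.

A=root-5, B=root-2, C=golden ratio, D=5:4

Ratios: A ≈ 2.240; B ≈ 1.422; C ≈ 1.624; D ≈ 1.255.
Targets: golden ratio ≈ 1.618; root-5 ≈ 2.236; 5:4 ≈ 1.250; root-2 ≈ 1.414.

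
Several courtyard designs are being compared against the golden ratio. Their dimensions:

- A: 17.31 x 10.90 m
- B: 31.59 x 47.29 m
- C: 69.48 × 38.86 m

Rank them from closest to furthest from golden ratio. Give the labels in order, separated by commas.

Ratios: A = 17.31 / 10.90 ≈ 1.588; B = 47.29 / 31.59 ≈ 1.497; C = 69.48 / 38.86 ≈ 1.788.
|Δ from 1.618|: A 0.030; B 0.121; C 0.170.

A, B, C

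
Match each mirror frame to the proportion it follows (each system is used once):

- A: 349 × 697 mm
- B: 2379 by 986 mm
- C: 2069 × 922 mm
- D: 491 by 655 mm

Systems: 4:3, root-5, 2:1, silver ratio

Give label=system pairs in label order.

A=2:1, B=silver ratio, C=root-5, D=4:3

Ratios: A ≈ 1.997; B ≈ 2.413; C ≈ 2.244; D ≈ 1.334.
Targets: 4:3 ≈ 1.333; root-5 ≈ 2.236; 2:1 ≈ 2.000; silver ratio ≈ 2.414.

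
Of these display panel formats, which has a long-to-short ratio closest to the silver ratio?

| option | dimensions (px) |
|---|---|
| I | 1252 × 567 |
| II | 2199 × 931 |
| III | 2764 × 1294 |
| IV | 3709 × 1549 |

IV

Ratios (long/short): I ≈ 2.208; II ≈ 2.362; III ≈ 2.136; IV ≈ 2.394.
silver ratio ≈ 2.414; option IV is nearest (Δ 0.020).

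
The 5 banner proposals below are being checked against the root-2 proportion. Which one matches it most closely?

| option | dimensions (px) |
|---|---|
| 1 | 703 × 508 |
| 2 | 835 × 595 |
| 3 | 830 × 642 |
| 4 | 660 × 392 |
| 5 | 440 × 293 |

2

Target root-2 ≈ 1.414.
1: 1.384 (Δ0.030)  2: 1.403 (Δ0.011)  3: 1.293 (Δ0.121)  4: 1.684 (Δ0.270)  5: 1.502 (Δ0.088)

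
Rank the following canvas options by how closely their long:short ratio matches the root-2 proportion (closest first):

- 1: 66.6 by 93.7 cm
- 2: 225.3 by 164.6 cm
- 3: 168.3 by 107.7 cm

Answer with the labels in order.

1, 2, 3

Ratios: 1 = 93.7 / 66.6 ≈ 1.407; 2 = 225.3 / 164.6 ≈ 1.369; 3 = 168.3 / 107.7 ≈ 1.563.
|Δ from 1.414|: 1 0.007; 2 0.045; 3 0.149.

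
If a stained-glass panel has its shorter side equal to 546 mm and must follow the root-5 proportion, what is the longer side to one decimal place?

root-5 ≈ 2.23607.
Longer side = 546 × 2.23607 ≈ 1220.894 → 1220.9 mm.

1220.9 mm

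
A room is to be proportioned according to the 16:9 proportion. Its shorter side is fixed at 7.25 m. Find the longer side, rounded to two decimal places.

16:9 ≈ 1.77778.
Longer side = 7.25 × 1.77778 ≈ 12.8889 → 12.89 m.

12.89 m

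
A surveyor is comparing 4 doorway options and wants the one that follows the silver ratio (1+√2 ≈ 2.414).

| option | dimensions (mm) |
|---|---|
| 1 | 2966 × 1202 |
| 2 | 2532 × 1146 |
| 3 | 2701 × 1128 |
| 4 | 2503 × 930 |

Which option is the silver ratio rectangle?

3

Ratios (long/short): 1 ≈ 2.468; 2 ≈ 2.209; 3 ≈ 2.395; 4 ≈ 2.691.
silver ratio ≈ 2.414; option 3 is nearest (Δ 0.019).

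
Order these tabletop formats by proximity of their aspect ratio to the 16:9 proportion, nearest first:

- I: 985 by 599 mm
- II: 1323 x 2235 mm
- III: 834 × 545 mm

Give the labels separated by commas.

II, I, III

I: 985/599 ≈ 1.644 → |1.644 − 1.778| = 0.134
II: 2235/1323 ≈ 1.689 → |1.689 − 1.778| = 0.089
III: 834/545 ≈ 1.530 → |1.530 − 1.778| = 0.248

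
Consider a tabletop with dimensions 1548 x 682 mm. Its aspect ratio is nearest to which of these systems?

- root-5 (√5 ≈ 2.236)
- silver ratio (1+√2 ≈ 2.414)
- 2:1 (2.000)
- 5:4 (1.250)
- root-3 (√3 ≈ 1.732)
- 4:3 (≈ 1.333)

1548/682 ≈ 2.270. Nearest candidates are root-5 (2.236, off by 0.034) and silver ratio (2.414, off by 0.144).

root-5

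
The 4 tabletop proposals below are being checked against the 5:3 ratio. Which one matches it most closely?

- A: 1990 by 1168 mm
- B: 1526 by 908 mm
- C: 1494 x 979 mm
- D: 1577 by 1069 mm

B

Target 5:3 ≈ 1.667.
A: 1.704 (Δ0.037)  B: 1.681 (Δ0.014)  C: 1.526 (Δ0.141)  D: 1.475 (Δ0.192)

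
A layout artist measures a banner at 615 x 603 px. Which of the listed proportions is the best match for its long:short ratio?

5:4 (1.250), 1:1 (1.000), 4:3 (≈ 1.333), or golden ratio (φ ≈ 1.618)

615/603 ≈ 1.020. Nearest candidates are 1:1 (1.000, off by 0.020) and 5:4 (1.250, off by 0.230).

1:1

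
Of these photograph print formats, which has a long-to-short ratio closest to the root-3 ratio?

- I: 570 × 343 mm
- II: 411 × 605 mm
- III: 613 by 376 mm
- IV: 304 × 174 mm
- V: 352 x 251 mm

IV

Target root-3 ≈ 1.732.
I: 1.662 (Δ0.070)  II: 1.472 (Δ0.260)  III: 1.630 (Δ0.102)  IV: 1.747 (Δ0.015)  V: 1.402 (Δ0.330)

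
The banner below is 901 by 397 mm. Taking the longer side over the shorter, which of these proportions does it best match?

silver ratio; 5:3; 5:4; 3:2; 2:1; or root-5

Ratio = 901 / 397 ≈ 2.270.
Distances: silver ratio 2.414 (Δ 0.144); 5:3 1.667 (Δ 0.603); 5:4 1.250 (Δ 1.020); 3:2 1.500 (Δ 0.770); 2:1 2.000 (Δ 0.270); root-5 2.236 (Δ 0.034).

root-5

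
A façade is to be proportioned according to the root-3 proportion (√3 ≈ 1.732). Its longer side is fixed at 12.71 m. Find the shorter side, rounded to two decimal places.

7.34 m

root-3 ≈ 1.73205.
Shorter side = 12.71 ÷ 1.73205 ≈ 7.3381 → 7.34 m.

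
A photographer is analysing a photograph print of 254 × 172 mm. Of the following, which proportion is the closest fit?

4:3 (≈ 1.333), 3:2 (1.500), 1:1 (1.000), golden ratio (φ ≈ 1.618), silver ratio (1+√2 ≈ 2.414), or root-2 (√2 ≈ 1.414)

3:2

Ratio = 254 / 172 ≈ 1.477.
Distances: 4:3 1.333 (Δ 0.144); 3:2 1.500 (Δ 0.023); 1:1 1.000 (Δ 0.477); golden ratio 1.618 (Δ 0.141); silver ratio 2.414 (Δ 0.937); root-2 1.414 (Δ 0.063).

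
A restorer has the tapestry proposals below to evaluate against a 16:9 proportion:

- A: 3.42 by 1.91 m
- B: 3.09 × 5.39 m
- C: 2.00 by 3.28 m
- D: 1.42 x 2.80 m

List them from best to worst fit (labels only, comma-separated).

Ratios: A = 3.42 / 1.91 ≈ 1.791; B = 5.39 / 3.09 ≈ 1.744; C = 3.28 / 2.00 ≈ 1.640; D = 2.80 / 1.42 ≈ 1.972.
|Δ from 1.778|: A 0.013; B 0.034; C 0.138; D 0.194.

A, B, C, D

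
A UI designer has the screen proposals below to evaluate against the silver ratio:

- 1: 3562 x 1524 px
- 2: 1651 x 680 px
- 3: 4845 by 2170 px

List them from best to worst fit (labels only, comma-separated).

2, 1, 3

1: 3562/1524 ≈ 2.337 → |2.337 − 2.414| = 0.077
2: 1651/680 ≈ 2.428 → |2.428 − 2.414| = 0.014
3: 4845/2170 ≈ 2.233 → |2.233 − 2.414| = 0.181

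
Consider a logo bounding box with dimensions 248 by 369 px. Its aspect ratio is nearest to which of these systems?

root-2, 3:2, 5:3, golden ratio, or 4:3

369/248 ≈ 1.488. Nearest candidates are 3:2 (1.500, off by 0.012) and root-2 (1.414, off by 0.074).

3:2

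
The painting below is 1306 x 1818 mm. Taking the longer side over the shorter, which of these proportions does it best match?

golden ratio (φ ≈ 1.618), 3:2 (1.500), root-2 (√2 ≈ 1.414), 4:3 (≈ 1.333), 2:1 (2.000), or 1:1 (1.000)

root-2

Ratio = 1818 / 1306 ≈ 1.392.
Distances: golden ratio 1.618 (Δ 0.226); 3:2 1.500 (Δ 0.108); root-2 1.414 (Δ 0.022); 4:3 1.333 (Δ 0.059); 2:1 2.000 (Δ 0.608); 1:1 1.000 (Δ 0.392).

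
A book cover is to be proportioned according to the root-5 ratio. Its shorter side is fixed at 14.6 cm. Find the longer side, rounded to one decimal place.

root-5 ≈ 2.23607.
Longer side = 14.6 × 2.23607 ≈ 32.647 → 32.6 cm.

32.6 cm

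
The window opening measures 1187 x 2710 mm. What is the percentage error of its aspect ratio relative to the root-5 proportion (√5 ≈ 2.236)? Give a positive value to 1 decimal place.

2.1%

Ratio = 2710 / 1187 ≈ 2.2831.
Ideal root-5 ≈ 2.2361. |2.2831 − 2.2361| / 2.2361 ≈ 2.10% → 2.1%.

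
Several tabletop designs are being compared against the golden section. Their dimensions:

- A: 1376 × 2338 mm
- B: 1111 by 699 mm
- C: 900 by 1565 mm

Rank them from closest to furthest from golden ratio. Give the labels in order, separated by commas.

A: 2338/1376 ≈ 1.699 → |1.699 − 1.618| = 0.081
B: 1111/699 ≈ 1.589 → |1.589 − 1.618| = 0.029
C: 1565/900 ≈ 1.739 → |1.739 − 1.618| = 0.121

B, A, C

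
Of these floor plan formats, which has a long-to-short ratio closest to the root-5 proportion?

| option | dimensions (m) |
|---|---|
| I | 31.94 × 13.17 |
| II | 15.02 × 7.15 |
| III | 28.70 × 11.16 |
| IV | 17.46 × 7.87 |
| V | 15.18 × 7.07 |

IV

Target root-5 ≈ 2.236.
I: 2.425 (Δ0.189)  II: 2.101 (Δ0.135)  III: 2.572 (Δ0.336)  IV: 2.219 (Δ0.017)  V: 2.147 (Δ0.089)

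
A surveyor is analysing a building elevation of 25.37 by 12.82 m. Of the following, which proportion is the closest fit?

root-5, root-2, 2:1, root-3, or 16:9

25.37/12.82 ≈ 1.979. Nearest candidates are 2:1 (2.000, off by 0.021) and 16:9 (1.778, off by 0.201).

2:1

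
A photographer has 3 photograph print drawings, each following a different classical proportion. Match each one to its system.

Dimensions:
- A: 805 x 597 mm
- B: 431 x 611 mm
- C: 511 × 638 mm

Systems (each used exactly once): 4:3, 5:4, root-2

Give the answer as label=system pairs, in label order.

A=4:3, B=root-2, C=5:4

Ratios: A ≈ 1.348; B ≈ 1.418; C ≈ 1.249.
Targets: 4:3 ≈ 1.333; 5:4 ≈ 1.250; root-2 ≈ 1.414.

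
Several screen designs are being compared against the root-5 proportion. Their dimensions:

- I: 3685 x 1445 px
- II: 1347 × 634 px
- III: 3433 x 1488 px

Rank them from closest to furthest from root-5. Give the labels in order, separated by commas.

III, II, I

I: 3685/1445 ≈ 2.550 → |2.550 − 2.236| = 0.314
II: 1347/634 ≈ 2.125 → |2.125 − 2.236| = 0.111
III: 3433/1488 ≈ 2.307 → |2.307 − 2.236| = 0.071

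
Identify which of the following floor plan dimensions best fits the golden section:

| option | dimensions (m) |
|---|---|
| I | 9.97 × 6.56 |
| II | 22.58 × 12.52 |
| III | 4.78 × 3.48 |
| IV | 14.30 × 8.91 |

Target golden ratio ≈ 1.618.
I: 1.520 (Δ0.098)  II: 1.804 (Δ0.186)  III: 1.374 (Δ0.244)  IV: 1.605 (Δ0.013)

IV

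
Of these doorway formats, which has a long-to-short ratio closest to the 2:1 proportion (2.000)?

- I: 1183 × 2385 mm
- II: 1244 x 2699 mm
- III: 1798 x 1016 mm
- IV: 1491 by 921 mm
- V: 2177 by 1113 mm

Ratios (long/short): I ≈ 2.016; II ≈ 2.170; III ≈ 1.770; IV ≈ 1.619; V ≈ 1.956.
2:1 ≈ 2.000; option I is nearest (Δ 0.016).

I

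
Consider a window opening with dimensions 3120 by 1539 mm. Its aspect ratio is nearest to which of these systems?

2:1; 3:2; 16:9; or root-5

2:1

Ratio = 3120 / 1539 ≈ 2.027.
Distances: 2:1 2.000 (Δ 0.027); 3:2 1.500 (Δ 0.527); 16:9 1.778 (Δ 0.249); root-5 2.236 (Δ 0.209).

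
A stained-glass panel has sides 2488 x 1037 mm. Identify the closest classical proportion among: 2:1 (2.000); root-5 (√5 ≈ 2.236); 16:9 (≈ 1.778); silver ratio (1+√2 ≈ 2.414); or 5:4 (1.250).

2488/1037 ≈ 2.399. Nearest candidates are silver ratio (2.414, off by 0.015) and root-5 (2.236, off by 0.163).

silver ratio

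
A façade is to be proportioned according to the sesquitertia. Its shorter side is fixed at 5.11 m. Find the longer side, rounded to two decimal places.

4:3 ≈ 1.33333.
Longer side = 5.11 × 1.33333 ≈ 6.8133 → 6.81 m.

6.81 m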